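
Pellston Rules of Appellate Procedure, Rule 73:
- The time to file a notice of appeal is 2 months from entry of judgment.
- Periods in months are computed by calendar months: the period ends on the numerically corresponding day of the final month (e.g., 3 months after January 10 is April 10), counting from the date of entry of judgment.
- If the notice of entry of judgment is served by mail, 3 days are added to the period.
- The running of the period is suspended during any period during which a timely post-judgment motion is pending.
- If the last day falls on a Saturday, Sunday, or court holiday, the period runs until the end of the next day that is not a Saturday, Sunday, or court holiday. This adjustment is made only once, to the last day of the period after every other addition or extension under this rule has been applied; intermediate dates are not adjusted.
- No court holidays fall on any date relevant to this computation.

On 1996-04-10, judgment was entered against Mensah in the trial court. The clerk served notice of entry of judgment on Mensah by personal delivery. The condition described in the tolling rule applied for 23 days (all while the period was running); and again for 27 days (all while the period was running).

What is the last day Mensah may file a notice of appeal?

2 months after 1996-04-10 is June 10, 1996.
Service was not by mail, so no mail extension applies.
Tolling adds 23 days: June 10, 1996 + 23 days = July 3, 1996.
Tolling adds 27 days: July 3, 1996 + 27 days = July 30, 1996.
July 30, 1996 is a Tuesday and not a court holiday, so no extension applies.

July 30, 1996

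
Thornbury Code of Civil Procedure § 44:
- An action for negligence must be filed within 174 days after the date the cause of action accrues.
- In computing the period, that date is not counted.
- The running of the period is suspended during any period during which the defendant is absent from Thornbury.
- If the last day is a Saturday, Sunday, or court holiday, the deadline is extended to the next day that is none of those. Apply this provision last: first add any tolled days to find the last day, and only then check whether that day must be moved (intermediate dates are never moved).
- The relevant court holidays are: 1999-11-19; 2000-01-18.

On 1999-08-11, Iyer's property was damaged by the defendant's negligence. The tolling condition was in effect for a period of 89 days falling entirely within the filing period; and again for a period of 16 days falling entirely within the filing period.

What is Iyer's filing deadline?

May 16, 2000

174 days after 1999-08-11 is February 1, 2000.
Tolling adds 89 days: February 1, 2000 + 89 days = April 30, 2000.
Tolling adds 16 days: April 30, 2000 + 16 days = May 16, 2000.
May 16, 2000 is a Tuesday and not a court holiday, so no extension applies.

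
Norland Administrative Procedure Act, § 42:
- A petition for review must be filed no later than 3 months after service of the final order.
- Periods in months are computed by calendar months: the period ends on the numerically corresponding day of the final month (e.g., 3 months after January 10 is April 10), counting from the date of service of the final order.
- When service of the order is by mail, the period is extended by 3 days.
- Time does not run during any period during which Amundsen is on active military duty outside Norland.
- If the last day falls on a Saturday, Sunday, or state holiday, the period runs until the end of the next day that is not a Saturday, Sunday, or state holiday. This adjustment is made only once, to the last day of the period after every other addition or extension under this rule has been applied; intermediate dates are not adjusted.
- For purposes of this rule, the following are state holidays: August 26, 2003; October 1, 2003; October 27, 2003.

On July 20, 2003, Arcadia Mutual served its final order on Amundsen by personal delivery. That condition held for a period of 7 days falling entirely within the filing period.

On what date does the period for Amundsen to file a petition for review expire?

October 28, 2003

3 months after July 20, 2003 is October 20, 2003.
Service was not by mail, so no mail extension applies.
Tolling adds 7 days: October 20, 2003 + 7 days = October 27, 2003.
October 27, 2003 is a listed holiday. The next qualifying day is October 28, 2003.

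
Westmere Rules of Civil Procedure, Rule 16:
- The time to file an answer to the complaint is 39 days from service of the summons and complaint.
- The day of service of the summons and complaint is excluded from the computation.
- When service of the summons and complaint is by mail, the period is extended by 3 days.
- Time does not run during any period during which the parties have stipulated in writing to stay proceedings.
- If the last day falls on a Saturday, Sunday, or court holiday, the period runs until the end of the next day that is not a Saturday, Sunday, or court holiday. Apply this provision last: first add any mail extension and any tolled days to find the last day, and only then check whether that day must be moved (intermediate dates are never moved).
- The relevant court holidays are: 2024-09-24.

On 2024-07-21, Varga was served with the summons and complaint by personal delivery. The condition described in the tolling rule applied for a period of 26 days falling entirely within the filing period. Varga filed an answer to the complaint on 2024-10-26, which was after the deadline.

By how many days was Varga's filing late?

31 days

39 days after 2024-07-21 is August 29, 2024.
Service was not by mail, so no mail extension applies.
Tolling adds 26 days: August 29, 2024 + 26 days = September 24, 2024.
September 24, 2024 is a listed holiday. The next qualifying day is September 25, 2024.
The deadline is September 25, 2024; from September 25, 2024 to October 26, 2024 is 31 days.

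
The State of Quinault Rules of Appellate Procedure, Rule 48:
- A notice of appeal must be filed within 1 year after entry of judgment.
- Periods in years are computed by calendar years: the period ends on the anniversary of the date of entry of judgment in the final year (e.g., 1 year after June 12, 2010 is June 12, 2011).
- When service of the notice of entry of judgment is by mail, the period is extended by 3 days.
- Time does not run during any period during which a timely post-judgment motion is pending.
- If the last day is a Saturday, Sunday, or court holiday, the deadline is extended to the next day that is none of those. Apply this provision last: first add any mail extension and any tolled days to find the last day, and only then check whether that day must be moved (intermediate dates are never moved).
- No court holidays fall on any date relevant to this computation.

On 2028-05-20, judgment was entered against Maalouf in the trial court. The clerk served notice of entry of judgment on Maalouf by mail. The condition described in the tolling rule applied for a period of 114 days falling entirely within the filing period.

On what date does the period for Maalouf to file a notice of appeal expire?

September 14, 2029

1 year after 2028-05-20 is May 20, 2029.
Service was by mail, adding 3 days: May 20, 2029 + 3 days = May 23, 2029.
Tolling adds 114 days: May 23, 2029 + 114 days = September 14, 2029.
September 14, 2029 is a Friday and not a court holiday, so no extension applies.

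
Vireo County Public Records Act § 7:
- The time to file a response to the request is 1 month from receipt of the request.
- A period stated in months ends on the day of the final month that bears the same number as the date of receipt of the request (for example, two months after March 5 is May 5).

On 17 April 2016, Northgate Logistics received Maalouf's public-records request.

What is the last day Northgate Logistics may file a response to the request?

May 17, 2016

1 month after 17 April 2016 is May 17, 2016.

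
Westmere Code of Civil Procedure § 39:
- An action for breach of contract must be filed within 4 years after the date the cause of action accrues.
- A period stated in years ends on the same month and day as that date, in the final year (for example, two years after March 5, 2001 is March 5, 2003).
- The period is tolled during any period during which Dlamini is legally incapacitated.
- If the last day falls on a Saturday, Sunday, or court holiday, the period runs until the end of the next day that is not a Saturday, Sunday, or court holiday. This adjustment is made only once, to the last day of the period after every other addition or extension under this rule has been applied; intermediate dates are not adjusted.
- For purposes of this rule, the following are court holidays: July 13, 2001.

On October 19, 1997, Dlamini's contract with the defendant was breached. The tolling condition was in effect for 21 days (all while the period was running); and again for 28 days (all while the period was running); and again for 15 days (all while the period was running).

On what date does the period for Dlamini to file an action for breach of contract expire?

December 24, 2001

4 years after October 19, 1997 is October 19, 2001.
Tolling adds 21 days: October 19, 2001 + 21 days = November 9, 2001.
Tolling adds 28 days: November 9, 2001 + 28 days = December 7, 2001.
Tolling adds 15 days: December 7, 2001 + 15 days = December 22, 2001.
December 22, 2001 is Saturday; December 23, 2001 is Sunday. The next qualifying day is December 24, 2001.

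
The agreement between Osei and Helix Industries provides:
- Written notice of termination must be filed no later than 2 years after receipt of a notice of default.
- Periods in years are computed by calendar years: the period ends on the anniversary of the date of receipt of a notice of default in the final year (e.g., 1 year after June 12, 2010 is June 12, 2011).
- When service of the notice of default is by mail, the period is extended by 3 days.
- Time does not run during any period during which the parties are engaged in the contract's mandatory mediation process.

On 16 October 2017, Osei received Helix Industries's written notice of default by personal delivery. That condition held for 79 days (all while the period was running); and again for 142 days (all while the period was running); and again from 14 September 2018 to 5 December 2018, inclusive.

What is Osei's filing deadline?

August 15, 2020

2 years after 16 October 2017 is October 16, 2019.
Service was not by mail, so no mail extension applies.
Tolling adds 79 days: October 16, 2019 + 79 days = January 3, 2020.
Tolling adds 142 days: January 3, 2020 + 142 days = May 24, 2020.
From September 14, 2018 through December 5, 2018 inclusive is 83 days; tolling adds 83 days: May 24, 2020 + 83 days = August 15, 2020.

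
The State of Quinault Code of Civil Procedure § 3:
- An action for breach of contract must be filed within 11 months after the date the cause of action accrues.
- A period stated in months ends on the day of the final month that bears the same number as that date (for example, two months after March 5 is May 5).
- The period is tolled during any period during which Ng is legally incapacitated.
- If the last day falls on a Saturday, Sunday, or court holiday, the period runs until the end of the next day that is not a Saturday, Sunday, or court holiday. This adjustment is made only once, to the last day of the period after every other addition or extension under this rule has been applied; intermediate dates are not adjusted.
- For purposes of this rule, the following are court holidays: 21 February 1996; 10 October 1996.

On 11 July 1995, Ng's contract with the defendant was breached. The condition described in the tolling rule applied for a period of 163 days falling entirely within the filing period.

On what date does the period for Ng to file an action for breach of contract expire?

November 21, 1996

11 months after 11 July 1995 is June 11, 1996.
Tolling adds 163 days: June 11, 1996 + 163 days = November 21, 1996.
November 21, 1996 is a Thursday and not a court holiday, so no extension applies.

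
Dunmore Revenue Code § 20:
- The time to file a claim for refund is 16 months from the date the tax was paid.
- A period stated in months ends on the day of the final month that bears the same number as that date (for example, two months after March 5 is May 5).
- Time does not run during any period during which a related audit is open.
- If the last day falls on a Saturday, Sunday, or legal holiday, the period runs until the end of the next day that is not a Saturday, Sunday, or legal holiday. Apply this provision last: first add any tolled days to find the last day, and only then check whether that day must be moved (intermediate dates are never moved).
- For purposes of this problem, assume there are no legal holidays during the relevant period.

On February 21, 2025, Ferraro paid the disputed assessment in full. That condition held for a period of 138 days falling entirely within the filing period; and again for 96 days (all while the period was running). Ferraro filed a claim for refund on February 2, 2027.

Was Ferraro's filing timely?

16 months after February 21, 2025 is June 21, 2026.
Tolling adds 138 days: June 21, 2026 + 138 days = November 6, 2026.
Tolling adds 96 days: November 6, 2026 + 96 days = February 10, 2027.
February 10, 2027 is a Wednesday and not a legal holiday, so no extension applies.
The deadline is February 10, 2027; the filing on February 2, 2027 is on or before that date.

Yes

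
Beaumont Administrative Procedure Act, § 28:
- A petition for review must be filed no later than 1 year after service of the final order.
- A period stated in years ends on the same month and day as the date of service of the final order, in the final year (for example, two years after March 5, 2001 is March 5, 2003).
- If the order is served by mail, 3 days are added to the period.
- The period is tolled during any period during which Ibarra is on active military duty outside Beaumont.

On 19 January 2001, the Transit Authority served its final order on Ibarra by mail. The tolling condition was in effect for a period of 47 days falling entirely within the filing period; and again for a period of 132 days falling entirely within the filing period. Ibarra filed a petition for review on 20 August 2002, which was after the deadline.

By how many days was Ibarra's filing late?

1 year after 19 January 2001 is January 19, 2002.
Service was by mail, adding 3 days: January 19, 2002 + 3 days = January 22, 2002.
Tolling adds 47 days: January 22, 2002 + 47 days = March 10, 2002.
Tolling adds 132 days: March 10, 2002 + 132 days = July 20, 2002.
The deadline is July 20, 2002; from July 20, 2002 to August 20, 2002 is 31 days.

31 days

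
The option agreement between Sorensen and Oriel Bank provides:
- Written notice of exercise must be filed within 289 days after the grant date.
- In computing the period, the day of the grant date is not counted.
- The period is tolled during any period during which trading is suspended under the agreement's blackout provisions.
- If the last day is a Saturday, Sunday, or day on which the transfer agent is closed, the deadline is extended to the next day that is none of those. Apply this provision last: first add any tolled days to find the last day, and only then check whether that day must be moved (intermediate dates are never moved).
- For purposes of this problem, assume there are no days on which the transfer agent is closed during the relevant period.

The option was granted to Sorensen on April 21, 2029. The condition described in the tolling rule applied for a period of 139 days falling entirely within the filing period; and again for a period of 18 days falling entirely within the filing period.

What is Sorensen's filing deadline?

289 days after April 21, 2029 is February 4, 2030.
Tolling adds 139 days: February 4, 2030 + 139 days = June 23, 2030.
Tolling adds 18 days: June 23, 2030 + 18 days = July 11, 2030.
July 11, 2030 is a Thursday and not a day on which the transfer agent is closed, so no extension applies.

July 11, 2030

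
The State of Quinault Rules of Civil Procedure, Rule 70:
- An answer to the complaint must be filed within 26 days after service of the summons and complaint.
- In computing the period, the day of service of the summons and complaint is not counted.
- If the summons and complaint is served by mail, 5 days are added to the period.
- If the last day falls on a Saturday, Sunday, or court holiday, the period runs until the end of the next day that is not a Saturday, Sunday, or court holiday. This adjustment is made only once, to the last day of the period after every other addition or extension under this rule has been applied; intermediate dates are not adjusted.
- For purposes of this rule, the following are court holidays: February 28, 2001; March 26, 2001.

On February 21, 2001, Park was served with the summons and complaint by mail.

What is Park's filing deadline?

March 27, 2001

26 days after February 21, 2001 is March 19, 2001.
Service was by mail, adding 5 days: March 19, 2001 + 5 days = March 24, 2001.
March 24, 2001 is Saturday; March 25, 2001 is Sunday; March 26, 2001 is a listed holiday. The next qualifying day is March 27, 2001.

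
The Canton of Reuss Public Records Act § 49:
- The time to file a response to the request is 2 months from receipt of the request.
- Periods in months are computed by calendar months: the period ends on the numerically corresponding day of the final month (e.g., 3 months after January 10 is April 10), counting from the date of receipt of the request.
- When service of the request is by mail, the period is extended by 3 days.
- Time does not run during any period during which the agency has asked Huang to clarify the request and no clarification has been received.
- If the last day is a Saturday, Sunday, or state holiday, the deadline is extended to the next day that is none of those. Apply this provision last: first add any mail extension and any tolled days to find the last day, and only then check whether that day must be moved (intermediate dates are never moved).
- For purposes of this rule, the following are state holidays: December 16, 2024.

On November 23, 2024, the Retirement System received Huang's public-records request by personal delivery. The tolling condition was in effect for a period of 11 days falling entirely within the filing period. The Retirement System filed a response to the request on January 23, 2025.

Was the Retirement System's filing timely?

2 months after November 23, 2024 is January 23, 2025.
Service was not by mail, so no mail extension applies.
Tolling adds 11 days: January 23, 2025 + 11 days = February 3, 2025.
February 3, 2025 is a Monday and not a state holiday, so no extension applies.
The deadline is February 3, 2025; the filing on January 23, 2025 is on or before that date.

Yes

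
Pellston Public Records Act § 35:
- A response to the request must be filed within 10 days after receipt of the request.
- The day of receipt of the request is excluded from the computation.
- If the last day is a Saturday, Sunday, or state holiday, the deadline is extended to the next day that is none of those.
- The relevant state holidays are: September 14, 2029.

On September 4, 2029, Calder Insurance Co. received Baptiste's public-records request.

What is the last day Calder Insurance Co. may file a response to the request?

September 17, 2029

10 days after September 4, 2029 is September 14, 2029.
September 14, 2029 is a listed holiday; September 15, 2029 is Saturday; September 16, 2029 is Sunday. The next qualifying day is September 17, 2029.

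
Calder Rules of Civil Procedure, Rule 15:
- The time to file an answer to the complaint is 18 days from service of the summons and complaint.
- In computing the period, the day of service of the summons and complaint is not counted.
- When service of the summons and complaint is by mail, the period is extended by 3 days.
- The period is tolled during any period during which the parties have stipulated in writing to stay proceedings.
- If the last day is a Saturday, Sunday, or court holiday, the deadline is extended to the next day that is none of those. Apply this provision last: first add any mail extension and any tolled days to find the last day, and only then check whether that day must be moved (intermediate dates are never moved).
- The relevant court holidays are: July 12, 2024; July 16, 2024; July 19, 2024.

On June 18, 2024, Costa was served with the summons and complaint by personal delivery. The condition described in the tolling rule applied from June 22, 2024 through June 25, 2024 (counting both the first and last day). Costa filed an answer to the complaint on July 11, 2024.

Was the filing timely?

No

18 days after June 18, 2024 is July 6, 2024.
Service was not by mail, so no mail extension applies.
From June 22, 2024 through June 25, 2024 inclusive is 4 days; tolling adds 4 days: July 6, 2024 + 4 days = July 10, 2024.
July 10, 2024 is a Wednesday and not a court holiday, so no extension applies.
The deadline is July 10, 2024; the filing on July 11, 2024 is after that date.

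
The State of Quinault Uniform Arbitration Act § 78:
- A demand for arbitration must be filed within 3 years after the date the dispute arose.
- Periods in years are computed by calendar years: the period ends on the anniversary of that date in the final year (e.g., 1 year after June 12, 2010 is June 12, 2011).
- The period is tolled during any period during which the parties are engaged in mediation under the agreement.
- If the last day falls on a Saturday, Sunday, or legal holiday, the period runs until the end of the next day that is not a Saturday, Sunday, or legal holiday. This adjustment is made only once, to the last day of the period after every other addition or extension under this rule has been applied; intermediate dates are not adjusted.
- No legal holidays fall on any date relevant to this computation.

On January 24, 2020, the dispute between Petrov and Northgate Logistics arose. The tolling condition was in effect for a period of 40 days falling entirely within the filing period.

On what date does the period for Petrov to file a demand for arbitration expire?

3 years after January 24, 2020 is January 24, 2023.
Tolling adds 40 days: January 24, 2023 + 40 days = March 5, 2023.
March 5, 2023 is Sunday. The next qualifying day is March 6, 2023.

March 6, 2023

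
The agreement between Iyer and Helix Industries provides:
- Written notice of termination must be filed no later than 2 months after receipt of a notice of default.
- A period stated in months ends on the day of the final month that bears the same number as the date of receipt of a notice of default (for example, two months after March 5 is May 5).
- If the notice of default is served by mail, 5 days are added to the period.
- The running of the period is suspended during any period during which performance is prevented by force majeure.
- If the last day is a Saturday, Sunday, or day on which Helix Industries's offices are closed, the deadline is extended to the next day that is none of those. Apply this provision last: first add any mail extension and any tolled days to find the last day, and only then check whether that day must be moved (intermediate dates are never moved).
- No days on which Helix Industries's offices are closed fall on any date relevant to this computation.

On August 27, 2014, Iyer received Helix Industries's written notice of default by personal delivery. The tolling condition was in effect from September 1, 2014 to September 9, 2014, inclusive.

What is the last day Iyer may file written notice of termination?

November 5, 2014

2 months after August 27, 2014 is October 27, 2014.
Service was not by mail, so no mail extension applies.
From September 1, 2014 through September 9, 2014 inclusive is 9 days; tolling adds 9 days: October 27, 2014 + 9 days = November 5, 2014.
November 5, 2014 is a Wednesday and not a day on which Helix Industries's offices are closed, so no extension applies.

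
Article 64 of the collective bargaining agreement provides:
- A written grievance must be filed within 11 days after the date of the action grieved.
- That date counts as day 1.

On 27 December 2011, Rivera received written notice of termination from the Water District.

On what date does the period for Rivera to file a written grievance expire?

Counting 27 December 2011 as day 1, day 11 is January 6, 2012.

January 6, 2012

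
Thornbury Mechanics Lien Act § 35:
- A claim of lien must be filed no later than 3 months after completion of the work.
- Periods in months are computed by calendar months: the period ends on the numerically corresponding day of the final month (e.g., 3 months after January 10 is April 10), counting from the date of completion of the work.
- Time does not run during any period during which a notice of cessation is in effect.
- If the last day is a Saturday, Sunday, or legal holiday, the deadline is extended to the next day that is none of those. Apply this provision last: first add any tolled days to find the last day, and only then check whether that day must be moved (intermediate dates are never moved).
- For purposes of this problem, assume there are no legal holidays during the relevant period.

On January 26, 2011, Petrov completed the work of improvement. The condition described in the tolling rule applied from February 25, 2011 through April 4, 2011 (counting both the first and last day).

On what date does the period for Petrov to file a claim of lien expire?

June 6, 2011

3 months after January 26, 2011 is April 26, 2011.
From February 25, 2011 through April 4, 2011 inclusive is 39 days; tolling adds 39 days: April 26, 2011 + 39 days = June 4, 2011.
June 4, 2011 is Saturday; June 5, 2011 is Sunday. The next qualifying day is June 6, 2011.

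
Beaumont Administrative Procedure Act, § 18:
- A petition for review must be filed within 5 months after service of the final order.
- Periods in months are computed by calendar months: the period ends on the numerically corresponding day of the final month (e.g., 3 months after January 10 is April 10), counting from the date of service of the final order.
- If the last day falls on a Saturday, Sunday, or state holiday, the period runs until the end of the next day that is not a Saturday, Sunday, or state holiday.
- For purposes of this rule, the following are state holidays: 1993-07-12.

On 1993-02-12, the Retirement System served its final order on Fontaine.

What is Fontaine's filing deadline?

5 months after 1993-02-12 is July 12, 1993.
July 12, 1993 is a listed holiday. The next qualifying day is July 13, 1993.

July 13, 1993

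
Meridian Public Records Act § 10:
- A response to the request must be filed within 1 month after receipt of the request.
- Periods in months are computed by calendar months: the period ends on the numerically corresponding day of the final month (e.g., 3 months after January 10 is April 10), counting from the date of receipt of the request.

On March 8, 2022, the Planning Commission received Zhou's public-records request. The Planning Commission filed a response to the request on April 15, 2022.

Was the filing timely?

1 month after March 8, 2022 is April 8, 2022.
The deadline is April 8, 2022; the filing on April 15, 2022 is after that date.

No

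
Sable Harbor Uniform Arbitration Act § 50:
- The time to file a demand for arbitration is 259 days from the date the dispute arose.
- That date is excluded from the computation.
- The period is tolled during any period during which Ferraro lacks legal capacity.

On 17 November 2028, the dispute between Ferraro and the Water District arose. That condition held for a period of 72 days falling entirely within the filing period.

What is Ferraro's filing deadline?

259 days after 17 November 2028 is August 3, 2029.
Tolling adds 72 days: August 3, 2029 + 72 days = October 14, 2029.

October 14, 2029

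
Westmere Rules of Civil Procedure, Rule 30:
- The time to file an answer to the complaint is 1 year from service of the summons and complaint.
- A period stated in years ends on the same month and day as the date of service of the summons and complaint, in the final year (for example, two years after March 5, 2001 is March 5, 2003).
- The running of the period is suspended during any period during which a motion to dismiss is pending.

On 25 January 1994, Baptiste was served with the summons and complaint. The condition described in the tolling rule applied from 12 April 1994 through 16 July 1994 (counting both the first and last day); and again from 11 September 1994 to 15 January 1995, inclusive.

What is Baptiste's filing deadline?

1 year after 25 January 1994 is January 25, 1995.
From April 12, 1994 through July 16, 1994 inclusive is 96 days; tolling adds 96 days: January 25, 1995 + 96 days = May 1, 1995.
From September 11, 1994 through January 15, 1995 inclusive is 127 days; tolling adds 127 days: May 1, 1995 + 127 days = September 5, 1995.

September 5, 1995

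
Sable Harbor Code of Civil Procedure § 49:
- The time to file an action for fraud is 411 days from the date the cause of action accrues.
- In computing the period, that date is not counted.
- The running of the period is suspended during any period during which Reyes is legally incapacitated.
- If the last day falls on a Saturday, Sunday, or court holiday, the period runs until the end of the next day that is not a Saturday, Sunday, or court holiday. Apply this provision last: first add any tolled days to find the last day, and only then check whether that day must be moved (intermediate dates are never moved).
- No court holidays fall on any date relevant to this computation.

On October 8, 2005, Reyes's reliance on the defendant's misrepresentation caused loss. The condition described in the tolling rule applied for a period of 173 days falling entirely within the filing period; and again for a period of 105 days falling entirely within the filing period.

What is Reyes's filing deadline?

August 28, 2007

411 days after October 8, 2005 is November 23, 2006.
Tolling adds 173 days: November 23, 2006 + 173 days = May 15, 2007.
Tolling adds 105 days: May 15, 2007 + 105 days = August 28, 2007.
August 28, 2007 is a Tuesday and not a court holiday, so no extension applies.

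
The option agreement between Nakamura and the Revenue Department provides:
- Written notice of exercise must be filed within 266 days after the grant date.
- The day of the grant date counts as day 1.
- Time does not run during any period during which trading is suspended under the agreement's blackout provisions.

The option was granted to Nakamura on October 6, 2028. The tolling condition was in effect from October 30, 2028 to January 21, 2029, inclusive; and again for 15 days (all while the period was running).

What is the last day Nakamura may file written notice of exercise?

Counting October 6, 2028 as day 1, day 266 is June 28, 2029.
From October 30, 2028 through January 21, 2029 inclusive is 84 days; tolling adds 84 days: June 28, 2029 + 84 days = September 20, 2029.
Tolling adds 15 days: September 20, 2029 + 15 days = October 5, 2029.

October 5, 2029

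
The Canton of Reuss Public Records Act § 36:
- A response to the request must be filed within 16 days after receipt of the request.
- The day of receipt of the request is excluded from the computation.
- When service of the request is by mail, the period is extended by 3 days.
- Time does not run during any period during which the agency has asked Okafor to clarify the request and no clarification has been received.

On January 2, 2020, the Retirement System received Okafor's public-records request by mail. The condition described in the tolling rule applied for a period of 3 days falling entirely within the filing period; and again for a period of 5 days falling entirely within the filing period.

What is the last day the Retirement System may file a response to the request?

January 29, 2020

16 days after January 2, 2020 is January 18, 2020.
Service was by mail, adding 3 days: January 18, 2020 + 3 days = January 21, 2020.
Tolling adds 3 days: January 21, 2020 + 3 days = January 24, 2020.
Tolling adds 5 days: January 24, 2020 + 5 days = January 29, 2020.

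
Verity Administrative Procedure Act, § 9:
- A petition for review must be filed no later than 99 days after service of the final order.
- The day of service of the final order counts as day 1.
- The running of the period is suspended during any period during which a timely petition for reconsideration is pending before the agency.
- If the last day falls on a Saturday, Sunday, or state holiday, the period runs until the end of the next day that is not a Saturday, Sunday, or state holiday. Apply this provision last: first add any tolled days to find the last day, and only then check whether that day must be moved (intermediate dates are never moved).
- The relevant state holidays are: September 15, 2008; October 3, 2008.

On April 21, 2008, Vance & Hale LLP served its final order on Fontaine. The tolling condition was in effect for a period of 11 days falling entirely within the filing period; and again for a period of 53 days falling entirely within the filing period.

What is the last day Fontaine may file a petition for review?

Counting April 21, 2008 as day 1, day 99 is July 28, 2008.
Tolling adds 11 days: July 28, 2008 + 11 days = August 8, 2008.
Tolling adds 53 days: August 8, 2008 + 53 days = September 30, 2008.
September 30, 2008 is a Tuesday and not a state holiday, so no extension applies.

September 30, 2008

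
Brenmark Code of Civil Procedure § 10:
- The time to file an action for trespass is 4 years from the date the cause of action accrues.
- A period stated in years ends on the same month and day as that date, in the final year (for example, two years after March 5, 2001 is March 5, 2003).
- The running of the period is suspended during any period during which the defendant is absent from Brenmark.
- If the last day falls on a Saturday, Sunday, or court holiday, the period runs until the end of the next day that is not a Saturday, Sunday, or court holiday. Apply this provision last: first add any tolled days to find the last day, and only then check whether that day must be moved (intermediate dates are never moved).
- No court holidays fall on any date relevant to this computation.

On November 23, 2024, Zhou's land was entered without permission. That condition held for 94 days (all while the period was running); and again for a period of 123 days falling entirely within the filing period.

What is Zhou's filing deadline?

4 years after November 23, 2024 is November 23, 2028.
Tolling adds 94 days: November 23, 2028 + 94 days = February 25, 2029.
Tolling adds 123 days: February 25, 2029 + 123 days = June 28, 2029.
June 28, 2029 is a Thursday and not a court holiday, so no extension applies.

June 28, 2029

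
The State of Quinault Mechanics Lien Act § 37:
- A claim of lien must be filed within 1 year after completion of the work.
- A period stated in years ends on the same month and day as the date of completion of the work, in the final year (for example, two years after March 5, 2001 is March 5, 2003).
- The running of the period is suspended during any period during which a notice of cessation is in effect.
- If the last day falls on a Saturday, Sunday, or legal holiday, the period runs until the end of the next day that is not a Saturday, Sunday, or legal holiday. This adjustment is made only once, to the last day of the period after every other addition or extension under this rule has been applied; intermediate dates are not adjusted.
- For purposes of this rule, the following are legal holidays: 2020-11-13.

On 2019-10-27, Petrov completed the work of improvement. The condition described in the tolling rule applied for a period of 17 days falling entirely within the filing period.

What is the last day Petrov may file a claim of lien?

November 16, 2020

1 year after 2019-10-27 is October 27, 2020.
Tolling adds 17 days: October 27, 2020 + 17 days = November 13, 2020.
November 13, 2020 is a listed holiday; November 14, 2020 is Saturday; November 15, 2020 is Sunday. The next qualifying day is November 16, 2020.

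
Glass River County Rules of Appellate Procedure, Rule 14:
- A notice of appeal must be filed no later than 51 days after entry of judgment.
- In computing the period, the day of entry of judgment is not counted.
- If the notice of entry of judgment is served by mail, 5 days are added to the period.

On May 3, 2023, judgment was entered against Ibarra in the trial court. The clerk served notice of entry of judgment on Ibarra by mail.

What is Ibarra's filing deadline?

June 28, 2023

51 days after May 3, 2023 is June 23, 2023.
Service was by mail, adding 5 days: June 23, 2023 + 5 days = June 28, 2023.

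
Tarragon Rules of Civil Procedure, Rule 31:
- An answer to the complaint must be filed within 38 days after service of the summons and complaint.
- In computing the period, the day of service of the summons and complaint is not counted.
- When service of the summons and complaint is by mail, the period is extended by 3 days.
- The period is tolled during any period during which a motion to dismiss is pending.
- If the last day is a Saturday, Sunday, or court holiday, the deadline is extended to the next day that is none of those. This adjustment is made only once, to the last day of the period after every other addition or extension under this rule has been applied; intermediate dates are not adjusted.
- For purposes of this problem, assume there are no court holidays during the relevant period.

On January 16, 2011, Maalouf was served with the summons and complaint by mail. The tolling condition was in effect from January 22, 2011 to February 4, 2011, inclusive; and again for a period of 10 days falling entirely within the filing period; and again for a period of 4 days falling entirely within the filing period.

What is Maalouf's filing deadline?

38 days after January 16, 2011 is February 23, 2011.
Service was by mail, adding 3 days: February 23, 2011 + 3 days = February 26, 2011.
From January 22, 2011 through February 4, 2011 inclusive is 14 days; tolling adds 14 days: February 26, 2011 + 14 days = March 12, 2011.
Tolling adds 10 days: March 12, 2011 + 10 days = March 22, 2011.
Tolling adds 4 days: March 22, 2011 + 4 days = March 26, 2011.
March 26, 2011 is Saturday; March 27, 2011 is Sunday. The next qualifying day is March 28, 2011.

March 28, 2011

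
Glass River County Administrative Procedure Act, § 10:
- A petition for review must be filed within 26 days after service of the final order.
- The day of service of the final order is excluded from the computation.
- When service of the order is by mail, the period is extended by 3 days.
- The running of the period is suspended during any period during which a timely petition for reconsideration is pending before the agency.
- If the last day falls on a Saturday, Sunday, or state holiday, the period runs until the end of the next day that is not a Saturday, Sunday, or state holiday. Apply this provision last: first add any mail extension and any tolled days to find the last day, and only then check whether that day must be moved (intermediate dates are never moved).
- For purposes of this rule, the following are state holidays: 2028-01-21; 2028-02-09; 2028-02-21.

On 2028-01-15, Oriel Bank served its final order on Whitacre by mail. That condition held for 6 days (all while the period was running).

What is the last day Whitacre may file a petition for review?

February 22, 2028

26 days after 2028-01-15 is February 10, 2028.
Service was by mail, adding 3 days: February 10, 2028 + 3 days = February 13, 2028.
Tolling adds 6 days: February 13, 2028 + 6 days = February 19, 2028.
February 19, 2028 is Saturday; February 20, 2028 is Sunday; February 21, 2028 is a listed holiday. The next qualifying day is February 22, 2028.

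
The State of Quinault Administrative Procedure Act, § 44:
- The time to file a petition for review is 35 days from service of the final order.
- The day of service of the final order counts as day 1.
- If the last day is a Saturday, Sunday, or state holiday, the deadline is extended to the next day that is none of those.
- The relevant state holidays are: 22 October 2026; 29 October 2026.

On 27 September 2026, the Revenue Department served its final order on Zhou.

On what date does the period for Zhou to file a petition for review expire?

November 2, 2026

Counting 27 September 2026 as day 1, day 35 is October 31, 2026.
October 31, 2026 is Saturday; November 1, 2026 is Sunday. The next qualifying day is November 2, 2026.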